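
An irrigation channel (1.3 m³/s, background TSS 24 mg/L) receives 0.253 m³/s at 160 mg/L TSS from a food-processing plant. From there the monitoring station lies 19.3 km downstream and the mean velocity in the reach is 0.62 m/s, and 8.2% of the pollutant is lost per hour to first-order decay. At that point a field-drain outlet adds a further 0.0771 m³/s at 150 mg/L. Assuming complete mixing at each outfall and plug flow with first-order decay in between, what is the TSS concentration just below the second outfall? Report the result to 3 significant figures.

After mixing, C = (1.300·24.00 + 0.2530·160.0) / 1.553 = 71.68/1.553 = 46.16 mg/L; combined flow 1.553 m³/s.
Travel time t = 19.3·1000 / 0.62 = 31130 s = 8.647 h.
8.2%/h lost → k = −ln(1 − 0.082) = 0.08556 h⁻¹.
After decay, C = 46.16 × e^(−kt) = 46.16 × 0.4772 = 22.03 mg/L.
At the second outfall, C = (1.553·22.03 + 0.07710·150.0) / (1.553 + 0.07710) = 28.08 mg/L.

28.1 mg/L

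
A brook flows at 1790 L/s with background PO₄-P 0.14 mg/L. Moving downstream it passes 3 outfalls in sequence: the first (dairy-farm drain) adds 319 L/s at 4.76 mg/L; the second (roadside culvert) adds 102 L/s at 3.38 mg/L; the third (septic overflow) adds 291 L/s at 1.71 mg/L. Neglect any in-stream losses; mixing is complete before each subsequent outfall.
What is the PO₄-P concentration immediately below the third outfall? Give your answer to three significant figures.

Below outfall 1: Q → 2109 L/s, C = (1790·0.1400 + 319.0·4.760)/2109 = 0.8388 mg/L.
Below outfall 2: Q → 2211 L/s, C = (2109·0.8388 + 102.0·3.380)/2211 = 0.9560 mg/L.
Below outfall 3: Q → 2502 L/s, C = (2211·0.9560 + 291.0·1.710)/2502 = 1.044 mg/L.

1.04 mg/L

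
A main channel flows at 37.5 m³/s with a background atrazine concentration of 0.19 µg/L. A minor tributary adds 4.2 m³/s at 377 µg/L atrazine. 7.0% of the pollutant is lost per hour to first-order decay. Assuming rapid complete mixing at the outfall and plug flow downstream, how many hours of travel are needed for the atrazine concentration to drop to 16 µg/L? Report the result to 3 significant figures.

Conservation of mass: C = (37.50·0.1900 + 4.200·377.0) / 41.70 = 1591/41.70 = 38.14 µg/L.
7.0%/h lost → k = −ln(1 − 0.07) = 0.07257 h⁻¹.
38.14·exp(−k·t) = 16 → t = ln(38.14/16)/k = 43090 s = 11.97 h.

12.0 h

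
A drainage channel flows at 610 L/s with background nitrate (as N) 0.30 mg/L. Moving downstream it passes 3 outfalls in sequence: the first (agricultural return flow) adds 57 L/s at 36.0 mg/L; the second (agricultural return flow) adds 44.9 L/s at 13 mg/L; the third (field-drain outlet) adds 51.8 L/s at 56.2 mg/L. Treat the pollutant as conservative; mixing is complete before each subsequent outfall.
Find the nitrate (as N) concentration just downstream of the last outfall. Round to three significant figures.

7.50 mg/L

After outfall 1: Q = 610.0 + 57.00 = 667.0 L/s; C = (610.0·0.3000 + 57.00·36.00)/667.0 = 3.351 mg/L.
After outfall 2: Q = 667.0 + 44.90 = 711.9 L/s; C = (667.0·3.351 + 44.90·13.00)/711.9 = 3.959 mg/L.
After outfall 3: Q = 711.9 + 51.80 = 763.7 L/s; C = (711.9·3.959 + 51.80·56.20)/763.7 = 7.503 mg/L.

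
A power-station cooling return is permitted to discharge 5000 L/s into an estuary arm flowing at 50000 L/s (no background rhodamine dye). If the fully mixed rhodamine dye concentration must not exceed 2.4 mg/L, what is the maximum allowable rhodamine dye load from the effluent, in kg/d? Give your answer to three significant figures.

11400 kg/d

Mass balance at the limit: 50000·0 + 5000·Cₑ = 55000·2.4 → Cₑ = 26.40 mg/L.
5000 L/s = 5.000 m³/s. Load = 5.000 m³/s × 26.40 g/m³ × 86 400 s/d = 11400 kg/d.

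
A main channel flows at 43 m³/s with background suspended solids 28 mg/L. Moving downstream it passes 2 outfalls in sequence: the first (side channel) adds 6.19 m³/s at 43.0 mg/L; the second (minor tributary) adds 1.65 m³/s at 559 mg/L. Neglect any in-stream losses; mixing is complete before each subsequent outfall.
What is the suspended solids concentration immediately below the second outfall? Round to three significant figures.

Below outfall 1: Q → 49.19 m³/s, C = (43.00·28.00 + 6.190·43.00)/49.19 = 29.89 mg/L.
Below outfall 2: Q → 50.84 m³/s, C = (49.19·29.89 + 1.650·559.0)/50.84 = 47.06 mg/L.

47.1 mg/L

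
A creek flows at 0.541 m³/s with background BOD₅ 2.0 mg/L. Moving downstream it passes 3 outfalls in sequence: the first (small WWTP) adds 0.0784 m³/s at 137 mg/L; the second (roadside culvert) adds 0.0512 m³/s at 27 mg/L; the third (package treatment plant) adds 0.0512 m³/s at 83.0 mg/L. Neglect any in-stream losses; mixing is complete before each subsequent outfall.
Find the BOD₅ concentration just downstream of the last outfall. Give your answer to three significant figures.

Outfall 1: combined Q = 0.6194 m³/s; C = (0.5410·2.000 + 0.07840·137.0)/0.6194 = 19.09 mg/L.
Outfall 2: combined Q = 0.6706 m³/s; C = (0.6194·19.09 + 0.05120·27.00)/0.6706 = 19.69 mg/L.
Outfall 3: combined Q = 0.7218 m³/s; C = (0.6706·19.69 + 0.05120·83.00)/0.7218 = 24.18 mg/L.

24.2 mg/L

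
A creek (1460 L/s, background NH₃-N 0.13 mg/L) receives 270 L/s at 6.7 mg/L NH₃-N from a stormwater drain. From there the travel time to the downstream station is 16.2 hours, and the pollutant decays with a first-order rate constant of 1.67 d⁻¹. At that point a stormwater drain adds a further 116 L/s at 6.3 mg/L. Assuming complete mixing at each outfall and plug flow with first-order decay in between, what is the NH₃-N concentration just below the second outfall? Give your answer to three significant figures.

0.747 mg/L

Conservation of mass: C = (1460·0.1300 + 270.0·6.700) / 1730 = 1999/1730 = 1.155 mg/L; combined flow 1730 L/s.
First-order decay: C = 1.155·exp(−k·t) = 1.155·0.3239 = 0.3743 mg/L.
At the second outfall, C = (1730·0.3743 + 116.0·6.300) / (1730 + 116.0) = 0.7466 mg/L.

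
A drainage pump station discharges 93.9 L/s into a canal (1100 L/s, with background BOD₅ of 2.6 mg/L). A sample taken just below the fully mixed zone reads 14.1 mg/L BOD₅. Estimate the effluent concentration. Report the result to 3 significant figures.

Mass balance: 1100·2.600 + 93.90·Cₑ = 1194·14.10
→ Cₑ = (1194·14.10 − 1100·2.600) / 93.90 = 148.8 mg/L.

149 mg/L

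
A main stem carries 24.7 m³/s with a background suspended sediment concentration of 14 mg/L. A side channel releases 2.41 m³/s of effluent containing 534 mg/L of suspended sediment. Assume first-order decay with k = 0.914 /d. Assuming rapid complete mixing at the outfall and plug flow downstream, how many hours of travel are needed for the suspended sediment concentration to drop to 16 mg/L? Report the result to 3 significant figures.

Mixed concentration C = ΣQC/ΣQ = (24.70·14.00 + 2.410·534.0) / 27.11 = 1633/27.11 = 60.23 mg/L.
60.23·exp(−k·t) = 16 → t = ln(60.23/16)/k = 125300 s = 34.81 h.

34.8 h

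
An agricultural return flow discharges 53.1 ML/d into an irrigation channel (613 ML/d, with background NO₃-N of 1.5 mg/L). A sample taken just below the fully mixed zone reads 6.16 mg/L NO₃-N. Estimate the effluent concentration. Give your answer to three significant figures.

Mass balance: 613.0·1.500 + 53.10·Cₑ = 666.1·6.160
→ Cₑ = (666.1·6.160 − 613.0·1.500) / 53.10 = 59.96 mg/L.

60.0 mg/L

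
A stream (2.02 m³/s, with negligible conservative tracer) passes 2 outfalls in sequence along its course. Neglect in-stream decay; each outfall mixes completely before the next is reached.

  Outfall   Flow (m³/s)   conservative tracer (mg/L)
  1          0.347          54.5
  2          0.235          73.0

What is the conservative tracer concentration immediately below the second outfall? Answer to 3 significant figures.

Below outfall 1: Q → 2.367 m³/s, C = (2.020·0 + 0.3470·54.50)/2.367 = 7.990 mg/L.
Below outfall 2: Q → 2.602 m³/s, C = (2.367·7.990 + 0.2350·73.00)/2.602 = 13.86 mg/L.

13.9 mg/L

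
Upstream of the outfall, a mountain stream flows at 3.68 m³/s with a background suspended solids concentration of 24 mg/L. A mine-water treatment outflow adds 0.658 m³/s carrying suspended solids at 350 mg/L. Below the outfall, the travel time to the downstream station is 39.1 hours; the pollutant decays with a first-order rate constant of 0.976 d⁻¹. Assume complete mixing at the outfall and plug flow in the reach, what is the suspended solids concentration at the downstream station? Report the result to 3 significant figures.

Mass balance: C = (3.680·24.00 + 0.6580·350.0) / 4.338 = 318.6/4.338 = 73.45 mg/L.
Applying C = C₀e^(−kt): 73.45 × 0.2039 = 14.98 mg/L.

15.0 mg/L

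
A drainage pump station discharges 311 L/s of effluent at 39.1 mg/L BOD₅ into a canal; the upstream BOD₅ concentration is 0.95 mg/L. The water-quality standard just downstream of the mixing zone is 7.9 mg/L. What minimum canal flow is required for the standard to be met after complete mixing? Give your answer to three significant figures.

Set C_mix = 7.9: (Q·0.9500 + 311.0·39.10) / (Q + 311.0) = 7.9
→ Q = 311.0·(39.10 − 7.9)/(7.9 − 0.9500) = 1396 L/s.

1400 L/s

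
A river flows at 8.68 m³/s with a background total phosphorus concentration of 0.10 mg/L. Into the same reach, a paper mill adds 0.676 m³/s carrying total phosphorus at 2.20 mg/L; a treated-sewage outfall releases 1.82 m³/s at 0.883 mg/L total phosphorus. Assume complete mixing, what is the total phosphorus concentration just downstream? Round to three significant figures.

0.355 mg/L

Mass balance: C = (8.680·0.1000 + 0.6760·2.200 + 1.820·0.8830) / 11.18 = 3.962/11.18 = 0.3545 mg/L.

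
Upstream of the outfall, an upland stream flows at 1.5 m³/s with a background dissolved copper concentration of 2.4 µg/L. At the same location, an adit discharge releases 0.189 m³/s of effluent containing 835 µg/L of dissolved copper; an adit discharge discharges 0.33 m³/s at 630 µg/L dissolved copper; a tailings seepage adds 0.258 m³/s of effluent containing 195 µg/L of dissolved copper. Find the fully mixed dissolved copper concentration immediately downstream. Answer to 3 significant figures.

Mixed concentration C = ΣQC/ΣQ = (1.500·2.400 + 0.1890·835.0 + 0.3300·630.0 + 0.2580·195.0) / 2.277 = 419.6/2.277 = 184.3 µg/L.

184 µg/L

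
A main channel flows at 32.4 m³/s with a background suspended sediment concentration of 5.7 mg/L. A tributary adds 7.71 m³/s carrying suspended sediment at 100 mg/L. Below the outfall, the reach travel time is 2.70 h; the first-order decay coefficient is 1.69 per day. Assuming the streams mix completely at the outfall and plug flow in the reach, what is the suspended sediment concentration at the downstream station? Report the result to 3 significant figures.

19.7 mg/L

After mixing, C = (32.40·5.700 + 7.710·100.0) / 40.11 = 955.7/40.11 = 23.83 mg/L.
Decay over the reach: 23.83·exp(−kt) = 23.83·0.8269 = 19.70 mg/L.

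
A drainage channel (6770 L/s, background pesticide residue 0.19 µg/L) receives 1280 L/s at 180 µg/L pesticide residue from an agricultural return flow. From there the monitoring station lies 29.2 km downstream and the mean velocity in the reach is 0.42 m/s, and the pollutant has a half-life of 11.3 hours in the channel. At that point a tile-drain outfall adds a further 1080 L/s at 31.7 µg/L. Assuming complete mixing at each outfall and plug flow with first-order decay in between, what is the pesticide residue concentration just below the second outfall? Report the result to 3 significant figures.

Mass balance: C = (6770·0.1900 + 1280·180.0) / 8050 = 231700/8050 = 28.78 µg/L; combined flow 8050 L/s.
Travel time t = 29.2·1000 / 0.42 = 69520 s = 19.31 h.
Half-life 11.3 h → k = ln 2 / 11.3 = 0.06134 h⁻¹ = 1.472 d⁻¹.
After decay, C = 28.78 × e^(−kt) = 28.78 × 0.3059 = 8.803 µg/L.
At the second outfall, C = (8050·8.803 + 1080·31.70) / (8050 + 1080) = 11.51 µg/L.

11.5 µg/L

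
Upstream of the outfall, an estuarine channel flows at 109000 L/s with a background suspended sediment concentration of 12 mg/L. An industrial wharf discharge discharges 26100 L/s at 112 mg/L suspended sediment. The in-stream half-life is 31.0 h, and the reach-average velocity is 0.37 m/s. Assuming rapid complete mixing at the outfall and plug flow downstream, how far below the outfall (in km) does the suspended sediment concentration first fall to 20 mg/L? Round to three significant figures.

26.7 km

Flow-weighted average: C = (109000·12.00 + 26100·112.0) / 135100 = 4231000/135100 = 31.32 mg/L.
Half-life 31.0 h → k = ln 2 / 31.0 = 0.02236 h⁻¹ = 0.5366 d⁻¹.
Set 31.32·exp(−k·t) = 20 → t = ln(31.32/20)/k = 72210 s = 20.06 h.
Distance = v·t = 0.37·72210 = 26720 m = 26.72 km.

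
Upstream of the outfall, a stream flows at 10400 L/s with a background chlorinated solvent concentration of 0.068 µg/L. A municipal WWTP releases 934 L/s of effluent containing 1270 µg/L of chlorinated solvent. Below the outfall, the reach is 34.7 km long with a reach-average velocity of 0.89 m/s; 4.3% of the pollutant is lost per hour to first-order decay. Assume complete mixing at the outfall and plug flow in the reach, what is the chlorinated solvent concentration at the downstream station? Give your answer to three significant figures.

Flow-weighted average: C = (10400·0.06800 + 934.0·1270) / 11330 = 1187000/11330 = 104.7 µg/L.
Travel time t = 34.7·1000 / 0.89 = 38990 s = 10.83 h.
4.3%/h lost → k = −ln(1 − 0.043) = 0.04395 h⁻¹.
After decay, C = 104.7 × e^(−kt) = 104.7 × 0.6213 = 65.06 µg/L.

65.1 µg/L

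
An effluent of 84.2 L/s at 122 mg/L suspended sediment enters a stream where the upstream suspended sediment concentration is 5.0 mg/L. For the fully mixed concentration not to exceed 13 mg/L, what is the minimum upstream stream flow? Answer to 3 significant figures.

1150 L/s

Set C_mix = 13: (Q·5.000 + 84.20·122.0) / (Q + 84.20) = 13
→ Q = 84.20·(122.0 − 13)/(13 − 5.000) = 1147 L/s.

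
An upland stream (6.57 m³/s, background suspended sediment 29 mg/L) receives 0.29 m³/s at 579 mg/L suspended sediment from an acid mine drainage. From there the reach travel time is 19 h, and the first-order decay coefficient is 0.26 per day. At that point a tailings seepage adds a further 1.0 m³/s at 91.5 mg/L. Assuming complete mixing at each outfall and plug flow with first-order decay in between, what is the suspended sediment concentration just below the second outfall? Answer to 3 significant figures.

48.8 mg/L

After mixing, C = (6.570·29.00 + 0.2900·579.0) / 6.860 = 358.4/6.860 = 52.25 mg/L; combined flow 6.860 m³/s.
Decay over the reach: 52.25·exp(−kt) = 52.25·0.8140 = 42.53 mg/L.
Second outfall: C = (6.860·42.53 + 1.000·91.50)/7.860 = 48.76 mg/L.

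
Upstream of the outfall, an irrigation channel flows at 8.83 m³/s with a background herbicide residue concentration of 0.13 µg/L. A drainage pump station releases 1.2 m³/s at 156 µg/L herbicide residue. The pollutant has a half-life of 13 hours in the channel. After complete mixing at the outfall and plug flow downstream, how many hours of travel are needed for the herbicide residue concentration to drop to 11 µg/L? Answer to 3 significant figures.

Conservation of mass: C = (8.830·0.1300 + 1.200·156.0) / 10.03 = 188.3/10.03 = 18.78 µg/L.
Half-life 13 h → k = ln 2 / 13 = 0.05332 h⁻¹ = 1.280 d⁻¹.
18.78·exp(−k·t) = 11 → t = ln(18.78/11)/k = 36110 s = 10.03 h.

10.0 h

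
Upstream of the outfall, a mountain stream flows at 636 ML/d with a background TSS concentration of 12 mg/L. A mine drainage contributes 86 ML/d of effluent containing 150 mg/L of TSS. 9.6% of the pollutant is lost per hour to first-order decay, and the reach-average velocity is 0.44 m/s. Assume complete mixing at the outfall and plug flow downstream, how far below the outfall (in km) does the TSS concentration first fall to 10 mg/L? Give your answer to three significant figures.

Mass balance: C = (636.0·12.00 + 86.00·150.0) / 722.0 = 20530/722.0 = 28.44 mg/L.
9.6%/h lost → k = −ln(1 − 0.096) = 0.1009 h⁻¹.
Set 28.44·exp(−k·t) = 10 → t = ln(28.44/10)/k = 37280 s = 10.36 h.
Distance = v·t = 0.44·37280 = 16400 m = 16.40 km.

16.4 km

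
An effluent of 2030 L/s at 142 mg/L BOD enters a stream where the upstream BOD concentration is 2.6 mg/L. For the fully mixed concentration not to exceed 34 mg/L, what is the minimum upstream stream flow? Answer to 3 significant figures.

6980 L/s

Set C_mix = 34: (Q·2.600 + 2030·142.0) / (Q + 2030) = 34
→ Q = 2030·(142.0 − 34)/(34 − 2.600) = 6982 L/s.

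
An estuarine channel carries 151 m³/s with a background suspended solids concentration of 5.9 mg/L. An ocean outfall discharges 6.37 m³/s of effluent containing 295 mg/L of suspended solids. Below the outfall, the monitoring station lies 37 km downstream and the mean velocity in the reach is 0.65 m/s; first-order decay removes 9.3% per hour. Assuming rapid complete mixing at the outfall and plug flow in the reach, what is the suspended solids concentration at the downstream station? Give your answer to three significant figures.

Conservation of mass: C = (151.0·5.900 + 6.370·295.0) / 157.4 = 2770/157.4 = 17.60 mg/L.
Travel time t = 37·1000 / 0.65 = 56920 s = 15.81 h.
9.3%/h lost → k = −ln(1 − 0.093) = 0.09761 h⁻¹.
First-order decay: C = 17.60·exp(−k·t) = 17.60·0.2136 = 3.761 mg/L.

3.76 mg/L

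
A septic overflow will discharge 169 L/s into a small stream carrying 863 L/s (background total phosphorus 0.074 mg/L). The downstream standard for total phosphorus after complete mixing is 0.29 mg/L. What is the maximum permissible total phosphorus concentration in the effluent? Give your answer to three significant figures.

At the limit, (Qr·Cr + Qe·Cₑ)/(Qr + Qe) = 0.29:
Cₑ = (1032·0.29 − 863.0·0.07400) / 169.0 = 1.393 mg/L.

1.39 mg/L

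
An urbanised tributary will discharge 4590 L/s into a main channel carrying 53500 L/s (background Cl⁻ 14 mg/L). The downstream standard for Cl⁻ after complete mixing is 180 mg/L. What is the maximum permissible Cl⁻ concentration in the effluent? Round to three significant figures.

At the limit, (Qr·Cr + Qe·Cₑ)/(Qr + Qe) = 180:
Cₑ = (58090·180 − 53500·14.00) / 4590 = 2115 mg/L.

2110 mg/L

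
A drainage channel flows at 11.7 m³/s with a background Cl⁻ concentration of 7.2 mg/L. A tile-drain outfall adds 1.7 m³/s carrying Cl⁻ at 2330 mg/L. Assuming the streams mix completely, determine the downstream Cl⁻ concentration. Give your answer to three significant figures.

Mass balance: C = (11.70·7.200 + 1.700·2330) / 13.40 = 4045/13.40 = 301.9 mg/L.

302 mg/L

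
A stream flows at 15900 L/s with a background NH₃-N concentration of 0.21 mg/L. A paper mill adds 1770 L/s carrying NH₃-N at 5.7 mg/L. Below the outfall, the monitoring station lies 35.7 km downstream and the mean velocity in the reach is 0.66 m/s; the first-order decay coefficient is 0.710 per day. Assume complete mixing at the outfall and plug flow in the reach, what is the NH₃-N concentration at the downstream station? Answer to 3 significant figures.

Mass balance: C = (15900·0.2100 + 1770·5.700) / 17670 = 13430/17670 = 0.7599 mg/L.
Travel time t = 35.7·1000 / 0.66 = 54090 s = 15.03 h.
Decay over the reach: 0.7599·exp(−kt) = 0.7599·0.6411 = 0.4872 mg/L.

0.487 mg/L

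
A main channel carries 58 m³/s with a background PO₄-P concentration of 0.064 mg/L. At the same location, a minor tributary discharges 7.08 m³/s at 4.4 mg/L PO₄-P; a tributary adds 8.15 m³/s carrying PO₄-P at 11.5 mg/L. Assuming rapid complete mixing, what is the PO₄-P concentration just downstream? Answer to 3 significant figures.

1.76 mg/L

Mass balance: C = (58.00·0.06400 + 7.080·4.400 + 8.150·11.50) / 73.23 = 128.6/73.23 = 1.756 mg/L.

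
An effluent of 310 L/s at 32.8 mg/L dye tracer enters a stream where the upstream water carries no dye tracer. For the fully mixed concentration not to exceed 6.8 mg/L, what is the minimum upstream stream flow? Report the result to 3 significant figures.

Set C_mix = 6.8: (Q·0 + 310.0·32.80) / (Q + 310.0) = 6.8
→ Q = 310.0·(32.80 − 6.8)/(6.8 − 0) = 1185 L/s.

1190 L/s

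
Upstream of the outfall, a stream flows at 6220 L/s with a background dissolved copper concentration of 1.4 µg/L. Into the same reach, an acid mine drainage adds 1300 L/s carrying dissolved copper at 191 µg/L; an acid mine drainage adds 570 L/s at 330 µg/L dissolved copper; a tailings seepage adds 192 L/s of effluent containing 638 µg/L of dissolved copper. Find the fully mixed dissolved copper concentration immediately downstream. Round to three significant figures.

Mass balance: C = (6220·1.400 + 1300·191.0 + 570.0·330.0 + 192.0·638.0) / 8282 = 567600/8282 = 68.53 µg/L.

68.5 µg/L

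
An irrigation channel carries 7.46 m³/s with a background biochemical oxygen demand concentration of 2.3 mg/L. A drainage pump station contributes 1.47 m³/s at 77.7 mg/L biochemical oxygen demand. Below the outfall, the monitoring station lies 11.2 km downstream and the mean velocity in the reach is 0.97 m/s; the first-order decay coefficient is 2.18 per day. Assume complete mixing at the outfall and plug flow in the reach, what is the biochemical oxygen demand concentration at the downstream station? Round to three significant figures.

11.0 mg/L

Flow-weighted average: C = (7.460·2.300 + 1.470·77.70) / 8.930 = 131.4/8.930 = 14.71 mg/L.
Travel time t = 11.2·1000 / 0.97 = 11550 s = 3.207 h.
Applying C = C₀e^(−kt): 14.71 × 0.7473 = 10.99 mg/L.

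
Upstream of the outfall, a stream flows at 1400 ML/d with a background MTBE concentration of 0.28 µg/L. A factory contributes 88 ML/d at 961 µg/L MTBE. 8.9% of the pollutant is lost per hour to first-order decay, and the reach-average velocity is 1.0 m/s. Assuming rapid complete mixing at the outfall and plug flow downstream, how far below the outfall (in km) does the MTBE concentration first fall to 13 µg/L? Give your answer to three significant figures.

Conservation of mass: C = (1400·0.2800 + 88.00·961.0) / 1488 = 84960/1488 = 57.10 µg/L.
8.9%/h lost → k = −ln(1 − 0.089) = 0.09321 h⁻¹.
Set 57.10·exp(−k·t) = 13 → t = ln(57.10/13)/k = 57150 s = 15.88 h.
Distance = v·t = 1.0·57150 = 57150 m = 57.15 km.

57.2 km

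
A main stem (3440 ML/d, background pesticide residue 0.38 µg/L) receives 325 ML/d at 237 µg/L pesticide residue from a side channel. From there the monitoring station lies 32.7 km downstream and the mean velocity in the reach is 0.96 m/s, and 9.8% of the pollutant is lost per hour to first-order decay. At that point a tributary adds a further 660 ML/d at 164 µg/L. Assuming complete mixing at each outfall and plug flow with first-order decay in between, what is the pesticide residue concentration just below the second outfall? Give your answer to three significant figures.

After mixing, C = (3440·0.3800 + 325.0·237.0) / 3765 = 78330/3765 = 20.81 µg/L; combined flow 3765 ML/d.
Travel time t = 32.7·1000 / 0.96 = 34060 s = 9.462 h.
9.8%/h lost → k = −ln(1 − 0.098) = 0.1031 h⁻¹.
Decay over the reach: 20.81·exp(−kt) = 20.81·0.3769 = 7.841 µg/L.
At the second outfall, C = (3765·7.841 + 660.0·164.0) / (3765 + 660.0) = 31.13 µg/L.

31.1 µg/L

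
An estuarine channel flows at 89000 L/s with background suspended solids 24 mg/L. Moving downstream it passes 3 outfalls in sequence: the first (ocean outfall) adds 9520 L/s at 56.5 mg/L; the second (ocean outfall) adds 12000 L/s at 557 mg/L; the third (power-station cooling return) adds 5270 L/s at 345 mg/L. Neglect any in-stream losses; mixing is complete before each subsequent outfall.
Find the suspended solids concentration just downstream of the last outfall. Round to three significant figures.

After outfall 1: Q = 89000 + 9520 = 98520 L/s; C = (89000·24.00 + 9520·56.50)/98520 = 27.14 mg/L.
After outfall 2: Q = 98520 + 12000 = 110500 L/s; C = (98520·27.14 + 12000·557.0)/110500 = 84.67 mg/L.
After outfall 3: Q = 110500 + 5270 = 115800 L/s; C = (110500·84.67 + 5270·345.0)/115800 = 96.52 mg/L.

96.5 mg/L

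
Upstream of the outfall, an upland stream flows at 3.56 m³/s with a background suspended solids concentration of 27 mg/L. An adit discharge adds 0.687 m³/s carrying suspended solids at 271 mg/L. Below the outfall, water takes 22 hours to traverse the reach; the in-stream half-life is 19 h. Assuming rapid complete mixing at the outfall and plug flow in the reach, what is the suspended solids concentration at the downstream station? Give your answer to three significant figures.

29.8 mg/L

Mixed concentration C = ΣQC/ΣQ = (3.560·27.00 + 0.6870·271.0) / 4.247 = 282.3/4.247 = 66.47 mg/L.
Half-life 19 h → k = ln 2 / 19 = 0.03648 h⁻¹ = 0.8756 d⁻¹.
After decay, C = 66.47 × e^(−kt) = 66.47 × 0.4482 = 29.79 mg/L.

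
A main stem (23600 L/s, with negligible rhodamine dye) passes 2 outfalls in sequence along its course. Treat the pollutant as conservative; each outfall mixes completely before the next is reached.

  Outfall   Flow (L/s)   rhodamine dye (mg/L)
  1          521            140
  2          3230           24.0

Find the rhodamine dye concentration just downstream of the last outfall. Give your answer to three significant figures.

Outfall 1: combined Q = 24120 L/s; C = (23600·0 + 521.0·140.0)/24120 = 3.024 mg/L.
Outfall 2: combined Q = 27350 L/s; C = (24120·3.024 + 3230·24.00)/27350 = 5.501 mg/L.

5.50 mg/L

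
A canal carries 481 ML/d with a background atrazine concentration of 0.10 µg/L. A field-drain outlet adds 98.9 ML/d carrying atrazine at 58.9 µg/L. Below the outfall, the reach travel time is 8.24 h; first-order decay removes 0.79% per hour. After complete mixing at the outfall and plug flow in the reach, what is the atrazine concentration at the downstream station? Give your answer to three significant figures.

9.49 µg/L

After mixing, C = (481.0·0.1000 + 98.90·58.90) / 579.9 = 5873/579.9 = 10.13 µg/L.
0.79%/h lost → k = −ln(1 − 0.0079) = 0.007931 h⁻¹.
First-order decay: C = 10.13·exp(−k·t) = 10.13·0.9367 = 9.487 µg/L.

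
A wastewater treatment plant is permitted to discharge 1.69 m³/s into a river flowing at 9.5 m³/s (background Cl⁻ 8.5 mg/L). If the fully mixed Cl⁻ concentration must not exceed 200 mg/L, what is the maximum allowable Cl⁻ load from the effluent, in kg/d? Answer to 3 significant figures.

186000 kg/d

Mass balance at the limit: 9.500·8.500 + 1.690·Cₑ = 11.19·200 → Cₑ = 1276 mg/L.
Load = 1.690 m³/s × 1276 g/m³ × 86 400 s/d = 186400 kg/d.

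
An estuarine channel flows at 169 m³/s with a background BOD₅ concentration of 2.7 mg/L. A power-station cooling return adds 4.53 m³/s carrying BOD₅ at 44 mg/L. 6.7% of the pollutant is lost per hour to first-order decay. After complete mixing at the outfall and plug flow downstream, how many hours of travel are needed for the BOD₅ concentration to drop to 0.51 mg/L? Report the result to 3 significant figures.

Conservation of mass: C = (169.0·2.700 + 4.530·44.00) / 173.5 = 655.6/173.5 = 3.778 mg/L.
6.7%/h lost → k = −ln(1 − 0.067) = 0.06935 h⁻¹.
3.778·exp(−k·t) = 0.51 → t = ln(3.778/0.51)/k = 104000 s = 28.88 h.

28.9 h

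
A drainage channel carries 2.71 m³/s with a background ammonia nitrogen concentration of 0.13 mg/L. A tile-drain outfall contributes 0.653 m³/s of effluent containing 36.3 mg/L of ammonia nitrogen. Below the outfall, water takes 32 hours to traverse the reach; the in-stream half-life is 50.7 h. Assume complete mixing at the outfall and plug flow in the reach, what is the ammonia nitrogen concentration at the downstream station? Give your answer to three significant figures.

4.62 mg/L

Mass balance: C = (2.710·0.1300 + 0.6530·36.30) / 3.363 = 24.06/3.363 = 7.153 mg/L.
Half-life 50.7 h → k = ln 2 / 50.7 = 0.01367 h⁻¹ = 0.3281 d⁻¹.
Decay over the reach: 7.153·exp(−kt) = 7.153·0.6457 = 4.619 mg/L.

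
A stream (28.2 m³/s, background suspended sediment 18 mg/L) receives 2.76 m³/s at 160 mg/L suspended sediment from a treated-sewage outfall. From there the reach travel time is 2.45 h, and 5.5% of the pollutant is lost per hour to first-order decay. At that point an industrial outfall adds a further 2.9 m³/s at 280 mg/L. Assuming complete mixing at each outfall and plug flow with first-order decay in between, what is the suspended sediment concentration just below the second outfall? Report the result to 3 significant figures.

Conservation of mass: C = (28.20·18.00 + 2.760·160.0) / 30.96 = 949.2/30.96 = 30.66 mg/L; combined flow 30.96 m³/s.
5.5%/h lost → k = −ln(1 − 0.055) = 0.05657 h⁻¹.
First-order decay: C = 30.66·exp(−k·t) = 30.66·0.8706 = 26.69 mg/L.
At the second outfall, C = (30.96·26.69 + 2.900·280.0) / (30.96 + 2.900) = 48.39 mg/L.

48.4 mg/L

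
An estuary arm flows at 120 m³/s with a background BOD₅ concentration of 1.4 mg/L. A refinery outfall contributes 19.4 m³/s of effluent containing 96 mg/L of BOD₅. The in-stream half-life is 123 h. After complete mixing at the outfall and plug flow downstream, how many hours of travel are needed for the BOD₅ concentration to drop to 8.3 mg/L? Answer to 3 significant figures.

After mixing, C = (120.0·1.400 + 19.40·96.00) / 139.4 = 2030/139.4 = 14.57 mg/L.
Half-life 123 h → k = ln 2 / 123 = 0.005635 h⁻¹ = 0.1352 d⁻¹.
14.57·exp(−k·t) = 8.3 → t = ln(14.57/8.3)/k = 359300 s = 99.80 h.

99.8 h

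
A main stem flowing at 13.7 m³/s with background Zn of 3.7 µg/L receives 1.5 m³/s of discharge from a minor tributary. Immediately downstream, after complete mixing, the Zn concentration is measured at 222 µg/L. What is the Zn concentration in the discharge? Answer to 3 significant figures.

2220 µg/L

Mass balance: 13.70·3.700 + 1.500·Cₑ = 15.20·222.0
→ Cₑ = (15.20·222.0 − 13.70·3.700) / 1.500 = 2216 µg/L.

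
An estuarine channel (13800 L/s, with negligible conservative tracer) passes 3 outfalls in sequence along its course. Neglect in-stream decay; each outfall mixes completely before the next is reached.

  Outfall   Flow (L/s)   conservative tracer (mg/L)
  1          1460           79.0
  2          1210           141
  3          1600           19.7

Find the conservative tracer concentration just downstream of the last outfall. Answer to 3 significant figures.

17.6 mg/L

After outfall 1: Q = 13800 + 1460 = 15260 L/s; C = (13800·0 + 1460·79.00)/15260 = 7.558 mg/L.
After outfall 2: Q = 15260 + 1210 = 16470 L/s; C = (15260·7.558 + 1210·141.0)/16470 = 17.36 mg/L.
After outfall 3: Q = 16470 + 1600 = 18070 L/s; C = (16470·17.36 + 1600·19.70)/18070 = 17.57 mg/L.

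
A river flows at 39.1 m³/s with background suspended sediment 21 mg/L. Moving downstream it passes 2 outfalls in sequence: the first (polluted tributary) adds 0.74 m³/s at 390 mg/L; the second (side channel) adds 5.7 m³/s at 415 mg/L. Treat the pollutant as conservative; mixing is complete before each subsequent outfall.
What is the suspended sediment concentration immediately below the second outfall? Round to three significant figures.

76.3 mg/L

After outfall 1: Q = 39.10 + 0.7400 = 39.84 m³/s; C = (39.10·21.00 + 0.7400·390.0)/39.84 = 27.85 mg/L.
After outfall 2: Q = 39.84 + 5.700 = 45.54 m³/s; C = (39.84·27.85 + 5.700·415.0)/45.54 = 76.31 mg/L.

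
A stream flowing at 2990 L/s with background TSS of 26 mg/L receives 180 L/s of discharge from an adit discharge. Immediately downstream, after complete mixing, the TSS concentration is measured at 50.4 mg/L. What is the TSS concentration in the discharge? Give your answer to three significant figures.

456 mg/L

Mass balance: 2990·26.00 + 180.0·Cₑ = 3170·50.40
→ Cₑ = (3170·50.40 − 2990·26.00) / 180.0 = 455.7 mg/L.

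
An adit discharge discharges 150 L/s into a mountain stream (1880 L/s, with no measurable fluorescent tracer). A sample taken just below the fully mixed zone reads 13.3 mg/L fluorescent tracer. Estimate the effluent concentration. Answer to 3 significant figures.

180 mg/L

Mass balance: 1880·0 + 150.0·Cₑ = 2030·13.30
→ Cₑ = (2030·13.30 − 1880·0) / 150.0 = 180.0 mg/L.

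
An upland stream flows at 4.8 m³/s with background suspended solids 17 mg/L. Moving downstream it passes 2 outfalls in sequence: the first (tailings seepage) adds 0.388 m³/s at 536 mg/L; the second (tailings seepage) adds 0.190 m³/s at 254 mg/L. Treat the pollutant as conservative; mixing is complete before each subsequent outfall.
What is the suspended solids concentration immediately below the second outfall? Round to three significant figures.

62.8 mg/L

After outfall 1: Q = 4.800 + 0.3880 = 5.188 m³/s; C = (4.800·17.00 + 0.3880·536.0)/5.188 = 55.81 mg/L.
After outfall 2: Q = 5.188 + 0.1900 = 5.378 m³/s; C = (5.188·55.81 + 0.1900·254.0)/5.378 = 62.82 mg/L.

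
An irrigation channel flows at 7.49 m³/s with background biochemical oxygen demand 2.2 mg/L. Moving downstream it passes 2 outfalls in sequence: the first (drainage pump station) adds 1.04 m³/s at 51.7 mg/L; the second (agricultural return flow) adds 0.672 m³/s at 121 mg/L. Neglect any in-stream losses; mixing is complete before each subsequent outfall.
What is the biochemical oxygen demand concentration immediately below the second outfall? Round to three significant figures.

After outfall 1: Q = 7.490 + 1.040 = 8.530 m³/s; C = (7.490·2.200 + 1.040·51.70)/8.530 = 8.235 mg/L.
After outfall 2: Q = 8.530 + 0.6720 = 9.202 m³/s; C = (8.530·8.235 + 0.6720·121.0)/9.202 = 16.47 mg/L.

16.5 mg/L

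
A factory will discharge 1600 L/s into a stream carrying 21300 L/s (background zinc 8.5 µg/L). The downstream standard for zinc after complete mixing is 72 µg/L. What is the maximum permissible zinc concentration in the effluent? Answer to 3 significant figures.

917 µg/L

At the limit, (Qr·Cr + Qe·Cₑ)/(Qr + Qe) = 72:
Cₑ = (22900·72 − 21300·8.500) / 1600 = 917.3 µg/L.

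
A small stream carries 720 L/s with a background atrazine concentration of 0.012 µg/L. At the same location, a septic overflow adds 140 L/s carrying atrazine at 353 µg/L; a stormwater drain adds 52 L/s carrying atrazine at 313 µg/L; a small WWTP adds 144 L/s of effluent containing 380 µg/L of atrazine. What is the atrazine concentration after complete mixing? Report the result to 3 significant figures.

114 µg/L

Flow-weighted average: C = (720.0·0.01200 + 140.0·353.0 + 52.00·313.0 + 144.0·380.0) / 1056 = 120400/1056 = 114.0 µg/L.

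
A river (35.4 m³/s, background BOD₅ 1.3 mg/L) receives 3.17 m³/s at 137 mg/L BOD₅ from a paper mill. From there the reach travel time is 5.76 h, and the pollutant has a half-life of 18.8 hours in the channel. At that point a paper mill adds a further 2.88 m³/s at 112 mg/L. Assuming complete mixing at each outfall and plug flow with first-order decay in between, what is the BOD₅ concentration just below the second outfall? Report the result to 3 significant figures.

Conservation of mass: C = (35.40·1.300 + 3.170·137.0) / 38.57 = 480.3/38.57 = 12.45 mg/L; combined flow 38.57 m³/s.
Half-life 18.8 h → k = ln 2 / 18.8 = 0.03687 h⁻¹ = 0.8849 d⁻¹.
Applying C = C₀e^(−kt): 12.45 × 0.8087 = 10.07 mg/L.
Second outfall: C = (38.57·10.07 + 2.880·112.0)/41.45 = 17.15 mg/L.

17.2 mg/L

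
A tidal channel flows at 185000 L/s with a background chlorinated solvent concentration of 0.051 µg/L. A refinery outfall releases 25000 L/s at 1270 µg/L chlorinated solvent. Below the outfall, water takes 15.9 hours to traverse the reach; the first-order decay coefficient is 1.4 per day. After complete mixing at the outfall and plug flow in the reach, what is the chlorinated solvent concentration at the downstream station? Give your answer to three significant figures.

Mixed concentration C = ΣQC/ΣQ = (185000·0.05100 + 25000·1270) / 210000 = 31760000/210000 = 151.2 µg/L.
Decay over the reach: 151.2·exp(−kt) = 151.2·0.3955 = 59.82 µg/L.

59.8 µg/L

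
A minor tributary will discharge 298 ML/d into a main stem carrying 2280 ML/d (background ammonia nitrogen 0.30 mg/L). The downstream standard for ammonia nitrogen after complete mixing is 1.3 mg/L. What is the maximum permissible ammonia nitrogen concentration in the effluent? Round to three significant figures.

At the limit, (Qr·Cr + Qe·Cₑ)/(Qr + Qe) = 1.3:
Cₑ = (2578·1.3 − 2280·0.3000) / 298.0 = 8.951 mg/L.

8.95 mg/L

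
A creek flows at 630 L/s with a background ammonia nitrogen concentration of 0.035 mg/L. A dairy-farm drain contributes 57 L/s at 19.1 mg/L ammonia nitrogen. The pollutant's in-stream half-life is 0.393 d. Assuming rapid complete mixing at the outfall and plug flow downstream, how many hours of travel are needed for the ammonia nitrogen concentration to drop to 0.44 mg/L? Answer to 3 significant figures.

17.7 h

Conservation of mass: C = (630.0·0.03500 + 57.00·19.10) / 687.0 = 1111/687.0 = 1.617 mg/L.
Half-life 0.393 d → k = ln 2 / 0.393 = 1.764 d⁻¹.
1.617·exp(−k·t) = 0.44 → t = ln(1.617/0.44)/k = 63750 s = 17.71 h.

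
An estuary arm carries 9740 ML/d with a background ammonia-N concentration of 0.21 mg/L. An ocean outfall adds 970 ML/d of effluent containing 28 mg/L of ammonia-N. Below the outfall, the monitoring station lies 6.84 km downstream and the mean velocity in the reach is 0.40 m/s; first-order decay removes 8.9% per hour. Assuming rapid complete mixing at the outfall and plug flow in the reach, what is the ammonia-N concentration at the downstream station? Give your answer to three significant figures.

After mixing, C = (9740·0.2100 + 970.0·28.00) / 10710 = 29210/10710 = 2.727 mg/L.
Travel time t = 6.84·1000 / 0.40 = 17100 s = 4.750 h.
8.9%/h lost → k = −ln(1 − 0.089) = 0.09321 h⁻¹.
Applying C = C₀e^(−kt): 2.727 × 0.6423 = 1.751 mg/L.

1.75 mg/L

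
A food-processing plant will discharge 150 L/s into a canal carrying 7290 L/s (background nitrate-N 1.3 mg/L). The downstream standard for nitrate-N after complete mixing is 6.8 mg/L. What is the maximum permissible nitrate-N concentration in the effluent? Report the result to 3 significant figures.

At the limit, (Qr·Cr + Qe·Cₑ)/(Qr + Qe) = 6.8:
Cₑ = (7440·6.8 − 7290·1.300) / 150.0 = 274.1 mg/L.

274 mg/L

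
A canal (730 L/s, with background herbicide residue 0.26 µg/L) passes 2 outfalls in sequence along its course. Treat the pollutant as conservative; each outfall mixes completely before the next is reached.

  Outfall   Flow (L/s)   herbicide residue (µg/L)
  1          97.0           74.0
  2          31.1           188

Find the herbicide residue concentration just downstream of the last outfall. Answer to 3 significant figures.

15.4 µg/L

After outfall 1: Q = 730.0 + 97.00 = 827.0 L/s; C = (730.0·0.2600 + 97.00·74.00)/827.0 = 8.909 µg/L.
After outfall 2: Q = 827.0 + 31.10 = 858.1 L/s; C = (827.0·8.909 + 31.10·188.0)/858.1 = 15.40 µg/L.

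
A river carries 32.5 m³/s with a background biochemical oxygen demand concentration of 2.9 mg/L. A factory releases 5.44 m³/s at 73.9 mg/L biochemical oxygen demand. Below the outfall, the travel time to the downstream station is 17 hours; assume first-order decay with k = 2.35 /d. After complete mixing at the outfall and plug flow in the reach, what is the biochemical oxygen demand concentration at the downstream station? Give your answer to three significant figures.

2.48 mg/L

Mass balance: C = (32.50·2.900 + 5.440·73.90) / 37.94 = 496.3/37.94 = 13.08 mg/L.
After decay, C = 13.08 × e^(−kt) = 13.08 × 0.1893 = 2.476 mg/L.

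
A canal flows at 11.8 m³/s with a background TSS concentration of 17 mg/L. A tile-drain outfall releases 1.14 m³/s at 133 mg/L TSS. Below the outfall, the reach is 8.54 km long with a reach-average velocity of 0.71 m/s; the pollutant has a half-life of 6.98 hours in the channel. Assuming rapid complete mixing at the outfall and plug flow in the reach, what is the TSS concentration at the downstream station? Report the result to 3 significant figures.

19.5 mg/L

After mixing, C = (11.80·17.00 + 1.140·133.0) / 12.94 = 352.2/12.94 = 27.22 mg/L.
Travel time t = 8.54·1000 / 0.71 = 12030 s = 3.341 h.
Half-life 6.98 h → k = ln 2 / 6.98 = 0.09930 h⁻¹ = 2.383 d⁻¹.
Applying C = C₀e^(−kt): 27.22 × 0.7176 = 19.53 mg/L.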